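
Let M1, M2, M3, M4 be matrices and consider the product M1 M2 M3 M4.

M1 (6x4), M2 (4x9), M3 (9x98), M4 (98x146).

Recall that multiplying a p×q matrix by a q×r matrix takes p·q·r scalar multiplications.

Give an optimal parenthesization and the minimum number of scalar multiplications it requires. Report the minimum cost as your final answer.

Adjacent pairs: M1M2 = 6·4·9 = 216; M2M3 = 4·9·98 = 3528; M3M4 = 9·98·146 = 128772.
Length 3: M1..M3: k=1: 0+3528+6·4·98=5880; k=2: 216+0+6·9·98=5508 → min 5508 | M2..M4: k=2: 0+128772+4·9·146=134028; k=3: 3528+0+4·98·146=60760 → min 60760.
Length 4: M1..M4: k=1: 0+60760+6·4·146=64264; k=2: 216+128772+6·9·146=136872; k=3: 5508+0+6·98·146=91356 → min 64264.
Optimal parenthesization: (M1 ((M2 M3) M4)) with cost 64264.

64264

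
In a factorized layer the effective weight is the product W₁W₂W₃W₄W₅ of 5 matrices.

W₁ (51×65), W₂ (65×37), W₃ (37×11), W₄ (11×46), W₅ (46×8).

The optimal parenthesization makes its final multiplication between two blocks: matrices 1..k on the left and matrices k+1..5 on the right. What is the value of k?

1

Adjacent pairs: W₁W₂ = 51·65·37 = 122655; W₂W₃ = 65·37·11 = 26455; W₃W₄ = 37·11·46 = 18722; W₄W₅ = 11·46·8 = 4048.
Length 3: W₁..W₃: k=1: 0+26455+51·65·11=62920; k=2: 122655+0+51·37·11=143412 → min 62920 | W₂..W₄: k=2: 0+18722+65·37·46=129352; k=3: 26455+0+65·11·46=59345 → min 59345 | W₃..W₅: k=3: 0+4048+37·11·8=7304; k=4: 18722+0+37·46·8=32338 → min 7304.
Length 4: W₁..W₄: k=1: 0+59345+51·65·46=211835; k=2: 122655+18722+51·37·46=228179; k=3: 62920+0+51·11·46=88726 → min 88726 | W₂..W₅: k=2: 0+7304+65·37·8=26544; k=3: 26455+4048+65·11·8=36223; k=4: 59345+0+65·46·8=83265 → min 26544.
Top-level splits: k=1: (W₁..W₁)·(W₂..W₅) → 0+26544+51·65·8 = 53064; k=2: (W₁..W₂)·(W₃..W₅) → 122655+7304+51·37·8 = 145055; k=3: (W₁..W₃)·(W₄..W₅) → 62920+4048+51·11·8 = 71456; k=4: (W₁..W₄)·(W₅..W₅) → 88726+0+51·46·8 = 107494.
Best split is after W₁, i.e. k = 1.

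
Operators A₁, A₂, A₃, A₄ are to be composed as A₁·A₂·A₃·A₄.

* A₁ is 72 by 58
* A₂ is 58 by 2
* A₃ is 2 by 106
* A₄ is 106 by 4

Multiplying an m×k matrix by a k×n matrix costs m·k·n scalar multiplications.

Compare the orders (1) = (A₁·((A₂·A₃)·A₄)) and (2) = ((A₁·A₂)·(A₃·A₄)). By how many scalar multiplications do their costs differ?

43816

Order (1) = (A₁·((A₂·A₃)·A₄)): (A₂·A₃): 58×2 by 2×106 → 58×106, cost 58·2·106 = 12296; ((A₂·A₃)·A₄): 58×106 by 106×4 → 58×4, cost 58·106·4 = 24592; cumulative 36888; (A₁·((A₂·A₃)·A₄)): 72×58 by 58×4 → 72×4, cost 72·58·4 = 16704; cumulative 53592. Total 53592.
Order (2) = ((A₁·A₂)·(A₃·A₄)): (A₁·A₂): 72×58 by 58×2 → 72×2, cost 72·58·2 = 8352; (A₃·A₄): 2×106 by 106×4 → 2×4, cost 2·106·4 = 848; ((A₁·A₂)·(A₃·A₄)): 72×2 by 2×4 → 72×4, cost 72·2·4 = 576; cumulative 9776. Total 9776.
Difference: |53592 − 9776| = 43816.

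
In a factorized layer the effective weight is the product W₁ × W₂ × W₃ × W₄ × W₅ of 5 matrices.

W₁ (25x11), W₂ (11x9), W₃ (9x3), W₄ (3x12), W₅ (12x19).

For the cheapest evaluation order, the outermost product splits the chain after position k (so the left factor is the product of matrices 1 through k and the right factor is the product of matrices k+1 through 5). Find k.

Adjacent pairs: W₁W₂ = 25·11·9 = 2475; W₂W₃ = 11·9·3 = 297; W₃W₄ = 9·3·12 = 324; W₄W₅ = 3·12·19 = 684.
Length 3: W₁..W₃: k=1: 0+297+25·11·3=1122; k=2: 2475+0+25·9·3=3150 → min 1122 | W₂..W₄: k=2: 0+324+11·9·12=1512; k=3: 297+0+11·3·12=693 → min 693 | W₃..W₅: k=3: 0+684+9·3·19=1197; k=4: 324+0+9·12·19=2376 → min 1197.
Length 4: W₁..W₄: k=1: 0+693+25·11·12=3993; k=2: 2475+324+25·9·12=5499; k=3: 1122+0+25·3·12=2022 → min 2022 | W₂..W₅: k=2: 0+1197+11·9·19=3078; k=3: 297+684+11·3·19=1608; k=4: 693+0+11·12·19=3201 → min 1608.
Top-level splits: k=1: (W₁..W₁)·(W₂..W₅) → 0+1608+25·11·19 = 6833; k=2: (W₁..W₂)·(W₃..W₅) → 2475+1197+25·9·19 = 7947; k=3: (W₁..W₃)·(W₄..W₅) → 1122+684+25·3·19 = 3231; k=4: (W₁..W₄)·(W₅..W₅) → 2022+0+25·12·19 = 7722.
Best split is after W₃, i.e. k = 3.

3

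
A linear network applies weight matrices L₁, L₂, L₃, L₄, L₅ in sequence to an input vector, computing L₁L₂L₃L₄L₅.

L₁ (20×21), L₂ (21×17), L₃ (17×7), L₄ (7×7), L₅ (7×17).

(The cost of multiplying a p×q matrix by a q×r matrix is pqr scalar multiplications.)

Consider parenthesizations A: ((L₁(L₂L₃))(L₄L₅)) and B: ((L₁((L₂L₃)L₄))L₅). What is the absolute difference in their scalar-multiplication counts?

Order A = ((L₁(L₂L₃))(L₄L₅)): (L₂L₃): 21×17 by 17×7 → 21×7, cost 21·17·7 = 2499; (L₁(L₂L₃)): 20×21 by 21×7 → 20×7, cost 20·21·7 = 2940; cumulative 5439; (L₄L₅): 7×7 by 7×17 → 7×17, cost 7·7·17 = 833; ((L₁(L₂L₃))(L₄L₅)): 20×7 by 7×17 → 20×17, cost 20·7·17 = 2380; cumulative 8652. Total 8652.
Order B = ((L₁((L₂L₃)L₄))L₅): (L₂L₃): 21×17 by 17×7 → 21×7, cost 21·17·7 = 2499; ((L₂L₃)L₄): 21×7 by 7×7 → 21×7, cost 21·7·7 = 1029; cumulative 3528; (L₁((L₂L₃)L₄)): 20×21 by 21×7 → 20×7, cost 20·21·7 = 2940; cumulative 6468; ((L₁((L₂L₃)L₄))L₅): 20×7 by 7×17 → 20×17, cost 20·7·17 = 2380; cumulative 8848. Total 8848.
Difference: |8652 − 8848| = 196.

196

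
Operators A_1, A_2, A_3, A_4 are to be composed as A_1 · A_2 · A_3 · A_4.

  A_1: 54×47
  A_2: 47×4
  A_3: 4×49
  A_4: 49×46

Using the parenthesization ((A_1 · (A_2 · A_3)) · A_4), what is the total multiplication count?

255290

(A_2 · A_3): 47×4 by 4×49 → 47×49, cost 47·4·49 = 9212
(A_1 · (A_2 · A_3)): 54×47 by 47×49 → 54×49, cost 54·47·49 = 124362; cumulative 133574
((A_1 · (A_2 · A_3)) · A_4): 54×49 by 49×46 → 54×46, cost 54·49·46 = 121716; cumulative 255290
Total: 255290 scalar multiplications.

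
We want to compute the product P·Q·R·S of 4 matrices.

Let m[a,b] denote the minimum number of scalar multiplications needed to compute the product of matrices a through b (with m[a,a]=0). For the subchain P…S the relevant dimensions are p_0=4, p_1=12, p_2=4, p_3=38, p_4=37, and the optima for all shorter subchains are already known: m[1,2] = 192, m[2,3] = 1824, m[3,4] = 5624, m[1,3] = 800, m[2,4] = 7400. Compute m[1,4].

m[1,4] = min over k∈[1,3] of m[1,k]+m[k+1,4]+p_{0}·p_k·p_{4}.
k=1: 0 + 7400 + 4·12·37 = 9176; k=2: 192 + 5624 + 4·4·37 = 6408; k=3: 800 + 0 + 4·38·37 = 6424.
Minimum: 6408 at k=2.

6408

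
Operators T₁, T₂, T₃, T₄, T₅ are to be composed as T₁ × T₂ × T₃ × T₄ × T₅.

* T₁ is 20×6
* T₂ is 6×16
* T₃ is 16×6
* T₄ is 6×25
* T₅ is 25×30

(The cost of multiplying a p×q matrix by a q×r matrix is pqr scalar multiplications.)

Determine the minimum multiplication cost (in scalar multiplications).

9396

Adjacent pairs: T₁T₂ = 20·6·16 = 1920; T₂T₃ = 6·16·6 = 576; T₃T₄ = 16·6·25 = 2400; T₄T₅ = 6·25·30 = 4500.
Length 3: T₁..T₃: k=1: 0+576+20·6·6=1296; k=2: 1920+0+20·16·6=3840 → min 1296 | T₂..T₄: k=2: 0+2400+6·16·25=4800; k=3: 576+0+6·6·25=1476 → min 1476 | T₃..T₅: k=3: 0+4500+16·6·30=7380; k=4: 2400+0+16·25·30=14400 → min 7380.
Length 4: T₁..T₄: k=1: 0+1476+20·6·25=4476; k=2: 1920+2400+20·16·25=12320; k=3: 1296+0+20·6·25=4296 → min 4296 | T₂..T₅: k=2: 0+7380+6·16·30=10260; k=3: 576+4500+6·6·30=6156; k=4: 1476+0+6·25·30=5976 → min 5976.
Length 5: T₁..T₅: k=1: 0+5976+20·6·30=9576; k=2: 1920+7380+20·16·30=18900; k=3: 1296+4500+20·6·30=9396; k=4: 4296+0+20·25·30=19296 → min 9396.
Optimal order: ((T₁ × (T₂ × T₃)) × (T₄ × T₅)) with cost 9396.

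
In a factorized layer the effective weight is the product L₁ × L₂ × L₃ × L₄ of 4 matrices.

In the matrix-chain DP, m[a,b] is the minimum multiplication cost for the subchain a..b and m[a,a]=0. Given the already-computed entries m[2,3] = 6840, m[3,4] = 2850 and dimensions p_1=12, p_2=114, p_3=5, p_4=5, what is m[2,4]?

m[2,4] = min over k∈[2,3] of m[2,k]+m[k+1,4]+p_{1}·p_k·p_{4}.
k=2: 0 + 2850 + 12·114·5 = 9690; k=3: 6840 + 0 + 12·5·5 = 7140.
Minimum: 7140 at k=3.

7140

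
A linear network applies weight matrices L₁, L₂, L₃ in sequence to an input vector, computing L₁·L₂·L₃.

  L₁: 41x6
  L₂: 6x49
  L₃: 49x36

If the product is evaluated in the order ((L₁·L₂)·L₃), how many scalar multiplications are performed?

(L₁·L₂): 41×6 by 6×49 → 41×49, cost 41·6·49 = 12054
((L₁·L₂)·L₃): 41×49 by 49×36 → 41×36, cost 41·49·36 = 72324; cumulative 84378
Total: 84378 scalar multiplications.

84378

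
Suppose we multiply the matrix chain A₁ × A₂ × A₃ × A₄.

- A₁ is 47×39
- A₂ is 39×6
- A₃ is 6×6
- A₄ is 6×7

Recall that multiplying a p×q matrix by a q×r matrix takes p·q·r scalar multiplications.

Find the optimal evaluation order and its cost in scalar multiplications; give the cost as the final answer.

13224

Adjacent pairs: A₁A₂ = 47·39·6 = 10998; A₂A₃ = 39·6·6 = 1404; A₃A₄ = 6·6·7 = 252.
Length 3: A₁..A₃: k=1: 0+1404+47·39·6=12402; k=2: 10998+0+47·6·6=12690 → min 12402 | A₂..A₄: k=2: 0+252+39·6·7=1890; k=3: 1404+0+39·6·7=3042 → min 1890.
Length 4: A₁..A₄: k=1: 0+1890+47·39·7=14721; k=2: 10998+252+47·6·7=13224; k=3: 12402+0+47·6·7=14376 → min 13224.
Optimal parenthesization: ((A₁ × A₂) × (A₃ × A₄)) with cost 13224.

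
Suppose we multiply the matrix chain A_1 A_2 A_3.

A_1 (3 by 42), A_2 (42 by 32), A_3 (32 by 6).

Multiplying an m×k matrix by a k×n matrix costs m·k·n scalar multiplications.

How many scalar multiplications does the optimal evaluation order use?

Order (A_1 (A_2 A_3)): (A_2 A_3): 42×32 by 32×6 → 42×6, cost 42·32·6 = 8064; (A_1 (A_2 A_3)): 3×42 by 42×6 → 3×6, cost 3·42·6 = 756; cumulative 8820. Total 8820.
Order ((A_1 A_2) A_3): (A_1 A_2): 3×42 by 42×32 → 3×32, cost 3·42·32 = 4032; ((A_1 A_2) A_3): 3×32 by 32×6 → 3×6, cost 3·32·6 = 576; cumulative 4608. Total 4608.
Minimum: 4608.

4608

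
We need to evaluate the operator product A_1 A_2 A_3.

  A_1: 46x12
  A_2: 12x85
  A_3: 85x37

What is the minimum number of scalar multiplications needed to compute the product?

Order (A_1 (A_2 A_3)): (A_2 A_3): 12×85 by 85×37 → 12×37, cost 12·85·37 = 37740; (A_1 (A_2 A_3)): 46×12 by 12×37 → 46×37, cost 46·12·37 = 20424; cumulative 58164. Total 58164.
Order ((A_1 A_2) A_3): (A_1 A_2): 46×12 by 12×85 → 46×85, cost 46·12·85 = 46920; ((A_1 A_2) A_3): 46×85 by 85×37 → 46×37, cost 46·85·37 = 144670; cumulative 191590. Total 191590.
Minimum: 58164.

58164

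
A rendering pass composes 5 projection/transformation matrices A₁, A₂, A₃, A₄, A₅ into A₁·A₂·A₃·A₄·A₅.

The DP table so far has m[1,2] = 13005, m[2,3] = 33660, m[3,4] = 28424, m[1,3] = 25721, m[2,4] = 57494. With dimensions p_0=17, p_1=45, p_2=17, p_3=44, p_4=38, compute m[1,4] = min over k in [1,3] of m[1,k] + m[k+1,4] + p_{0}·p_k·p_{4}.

m[1,4] = min over k∈[1,3] of m[1,k]+m[k+1,4]+p_{0}·p_k·p_{4}.
k=1: 0 + 57494 + 17·45·38 = 86564; k=2: 13005 + 28424 + 17·17·38 = 52411; k=3: 25721 + 0 + 17·44·38 = 54145.
Minimum: 52411 at k=2.

52411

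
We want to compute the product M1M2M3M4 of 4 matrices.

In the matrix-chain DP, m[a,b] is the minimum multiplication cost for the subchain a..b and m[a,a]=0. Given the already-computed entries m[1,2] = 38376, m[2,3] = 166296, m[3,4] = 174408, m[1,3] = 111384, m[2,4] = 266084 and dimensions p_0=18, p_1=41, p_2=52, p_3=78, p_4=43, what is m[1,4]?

m[1,4] = min over k∈[1,3] of m[1,k]+m[k+1,4]+p_{0}·p_k·p_{4}.
k=1: 0 + 266084 + 18·41·43 = 297818; k=2: 38376 + 174408 + 18·52·43 = 253032; k=3: 111384 + 0 + 18·78·43 = 171756.
Minimum: 171756 at k=3.

171756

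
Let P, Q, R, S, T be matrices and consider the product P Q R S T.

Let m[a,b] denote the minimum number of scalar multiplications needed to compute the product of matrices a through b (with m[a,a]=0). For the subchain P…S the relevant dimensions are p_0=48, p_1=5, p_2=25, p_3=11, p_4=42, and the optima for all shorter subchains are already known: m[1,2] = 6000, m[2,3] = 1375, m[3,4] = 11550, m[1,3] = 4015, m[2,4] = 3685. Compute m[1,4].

13765

m[1,4] = min over k∈[1,3] of m[1,k]+m[k+1,4]+p_{0}·p_k·p_{4}.
k=1: 0 + 3685 + 48·5·42 = 13765; k=2: 6000 + 11550 + 48·25·42 = 67950; k=3: 4015 + 0 + 48·11·42 = 26191.
Minimum: 13765 at k=1.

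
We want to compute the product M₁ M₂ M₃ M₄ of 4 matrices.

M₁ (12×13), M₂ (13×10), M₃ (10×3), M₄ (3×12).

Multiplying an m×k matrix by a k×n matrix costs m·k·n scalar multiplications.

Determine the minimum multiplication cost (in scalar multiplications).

Adjacent pairs: M₁M₂ = 12·13·10 = 1560; M₂M₃ = 13·10·3 = 390; M₃M₄ = 10·3·12 = 360.
Length 3: M₁..M₃: k=1: 0+390+12·13·3=858; k=2: 1560+0+12·10·3=1920 → min 858 | M₂..M₄: k=2: 0+360+13·10·12=1920; k=3: 390+0+13·3·12=858 → min 858.
Length 4: M₁..M₄: k=1: 0+858+12·13·12=2730; k=2: 1560+360+12·10·12=3360; k=3: 858+0+12·3·12=1290 → min 1290.
Optimal order: ((M₁ (M₂ M₃)) M₄) with cost 1290.

1290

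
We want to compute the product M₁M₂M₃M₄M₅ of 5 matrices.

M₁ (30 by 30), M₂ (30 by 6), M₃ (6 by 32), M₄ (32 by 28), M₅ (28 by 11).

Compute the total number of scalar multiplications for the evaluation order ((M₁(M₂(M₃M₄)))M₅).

44856

(M₃M₄): 6×32 by 32×28 → 6×28, cost 6·32·28 = 5376
(M₂(M₃M₄)): 30×6 by 6×28 → 30×28, cost 30·6·28 = 5040; cumulative 10416
(M₁(M₂(M₃M₄))): 30×30 by 30×28 → 30×28, cost 30·30·28 = 25200; cumulative 35616
((M₁(M₂(M₃M₄)))M₅): 30×28 by 28×11 → 30×11, cost 30·28·11 = 9240; cumulative 44856
Total: 44856 scalar multiplications.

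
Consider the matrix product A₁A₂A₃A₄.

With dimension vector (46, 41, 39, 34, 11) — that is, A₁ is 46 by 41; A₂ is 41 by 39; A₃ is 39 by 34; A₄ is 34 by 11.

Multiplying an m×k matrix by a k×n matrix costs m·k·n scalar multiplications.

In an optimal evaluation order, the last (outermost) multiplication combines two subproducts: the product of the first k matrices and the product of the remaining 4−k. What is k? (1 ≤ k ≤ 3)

1

Adjacent pairs: A₁A₂ = 46·41·39 = 73554; A₂A₃ = 41·39·34 = 54366; A₃A₄ = 39·34·11 = 14586.
Length 3: A₁..A₃: k=1: 0+54366+46·41·34=118490; k=2: 73554+0+46·39·34=134550 → min 118490 | A₂..A₄: k=2: 0+14586+41·39·11=32175; k=3: 54366+0+41·34·11=69700 → min 32175.
Top-level splits: k=1: (A₁..A₁)·(A₂..A₄) → 0+32175+46·41·11 = 52921; k=2: (A₁..A₂)·(A₃..A₄) → 73554+14586+46·39·11 = 107874; k=3: (A₁..A₃)·(A₄..A₄) → 118490+0+46·34·11 = 135694.
Best split is after A₁, i.e. k = 1.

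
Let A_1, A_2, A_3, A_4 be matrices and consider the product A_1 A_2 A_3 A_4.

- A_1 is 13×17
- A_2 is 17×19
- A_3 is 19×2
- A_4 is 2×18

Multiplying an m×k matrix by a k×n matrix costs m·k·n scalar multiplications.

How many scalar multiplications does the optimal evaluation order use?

1556

Adjacent pairs: A_1A_2 = 13·17·19 = 4199; A_2A_3 = 17·19·2 = 646; A_3A_4 = 19·2·18 = 684.
Length 3: A_1..A_3: k=1: 0+646+13·17·2=1088; k=2: 4199+0+13·19·2=4693 → min 1088 | A_2..A_4: k=2: 0+684+17·19·18=6498; k=3: 646+0+17·2·18=1258 → min 1258.
Length 4: A_1..A_4: k=1: 0+1258+13·17·18=5236; k=2: 4199+684+13·19·18=9329; k=3: 1088+0+13·2·18=1556 → min 1556.
Optimal order: ((A_1 (A_2 A_3)) A_4) with cost 1556.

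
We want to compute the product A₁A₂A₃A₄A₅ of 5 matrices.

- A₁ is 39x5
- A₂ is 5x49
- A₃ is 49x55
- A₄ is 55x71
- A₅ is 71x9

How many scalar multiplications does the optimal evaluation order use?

37950

Adjacent pairs: A₁A₂ = 39·5·49 = 9555; A₂A₃ = 5·49·55 = 13475; A₃A₄ = 49·55·71 = 191345; A₄A₅ = 55·71·9 = 35145.
Length 3: A₁..A₃: k=1: 0+13475+39·5·55=24200; k=2: 9555+0+39·49·55=114660 → min 24200 | A₂..A₄: k=2: 0+191345+5·49·71=208740; k=3: 13475+0+5·55·71=33000 → min 33000 | A₃..A₅: k=3: 0+35145+49·55·9=59400; k=4: 191345+0+49·71·9=222656 → min 59400.
Length 4: A₁..A₄: k=1: 0+33000+39·5·71=46845; k=2: 9555+191345+39·49·71=336581; k=3: 24200+0+39·55·71=176495 → min 46845 | A₂..A₅: k=2: 0+59400+5·49·9=61605; k=3: 13475+35145+5·55·9=51095; k=4: 33000+0+5·71·9=36195 → min 36195.
Length 5: A₁..A₅: k=1: 0+36195+39·5·9=37950; k=2: 9555+59400+39·49·9=86154; k=3: 24200+35145+39·55·9=78650; k=4: 46845+0+39·71·9=71766 → min 37950.
Optimal order: (A₁(((A₂A₃)A₄)A₅)) with cost 37950.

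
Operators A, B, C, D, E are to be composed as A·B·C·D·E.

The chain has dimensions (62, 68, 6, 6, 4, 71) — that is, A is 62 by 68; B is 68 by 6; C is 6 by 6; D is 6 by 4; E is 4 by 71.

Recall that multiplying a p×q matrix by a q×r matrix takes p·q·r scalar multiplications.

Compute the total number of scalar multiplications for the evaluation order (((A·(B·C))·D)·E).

(B·C): 68×6 by 6×6 → 68×6, cost 68·6·6 = 2448
(A·(B·C)): 62×68 by 68×6 → 62×6, cost 62·68·6 = 25296; cumulative 27744
((A·(B·C))·D): 62×6 by 6×4 → 62×4, cost 62·6·4 = 1488; cumulative 29232
(((A·(B·C))·D)·E): 62×4 by 4×71 → 62×71, cost 62·4·71 = 17608; cumulative 46840
Total: 46840 scalar multiplications.

46840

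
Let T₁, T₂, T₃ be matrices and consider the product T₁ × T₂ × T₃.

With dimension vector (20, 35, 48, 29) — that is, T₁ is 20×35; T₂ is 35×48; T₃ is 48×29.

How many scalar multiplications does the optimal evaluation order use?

61440

Order (T₁ × (T₂ × T₃)): (T₂ × T₃): 35×48 by 48×29 → 35×29, cost 35·48·29 = 48720; (T₁ × (T₂ × T₃)): 20×35 by 35×29 → 20×29, cost 20·35·29 = 20300; cumulative 69020. Total 69020.
Order ((T₁ × T₂) × T₃): (T₁ × T₂): 20×35 by 35×48 → 20×48, cost 20·35·48 = 33600; ((T₁ × T₂) × T₃): 20×48 by 48×29 → 20×29, cost 20·48·29 = 27840; cumulative 61440. Total 61440.
Minimum: 61440.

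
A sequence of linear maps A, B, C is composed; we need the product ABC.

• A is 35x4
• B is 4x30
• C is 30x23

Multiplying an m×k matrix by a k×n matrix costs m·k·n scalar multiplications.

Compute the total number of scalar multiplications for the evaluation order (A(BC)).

5980

(BC): 4×30 by 30×23 → 4×23, cost 4·30·23 = 2760
(A(BC)): 35×4 by 4×23 → 35×23, cost 35·4·23 = 3220; cumulative 5980
Total: 5980 scalar multiplications.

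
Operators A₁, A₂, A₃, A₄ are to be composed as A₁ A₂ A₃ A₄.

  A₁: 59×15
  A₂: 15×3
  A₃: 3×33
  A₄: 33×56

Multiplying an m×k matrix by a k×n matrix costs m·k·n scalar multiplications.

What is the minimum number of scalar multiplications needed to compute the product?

18111

Adjacent pairs: A₁A₂ = 59·15·3 = 2655; A₂A₃ = 15·3·33 = 1485; A₃A₄ = 3·33·56 = 5544.
Length 3: A₁..A₃: k=1: 0+1485+59·15·33=30690; k=2: 2655+0+59·3·33=8496 → min 8496 | A₂..A₄: k=2: 0+5544+15·3·56=8064; k=3: 1485+0+15·33·56=29205 → min 8064.
Length 4: A₁..A₄: k=1: 0+8064+59·15·56=57624; k=2: 2655+5544+59·3·56=18111; k=3: 8496+0+59·33·56=117528 → min 18111.
Optimal order: ((A₁ A₂) (A₃ A₄)) with cost 18111.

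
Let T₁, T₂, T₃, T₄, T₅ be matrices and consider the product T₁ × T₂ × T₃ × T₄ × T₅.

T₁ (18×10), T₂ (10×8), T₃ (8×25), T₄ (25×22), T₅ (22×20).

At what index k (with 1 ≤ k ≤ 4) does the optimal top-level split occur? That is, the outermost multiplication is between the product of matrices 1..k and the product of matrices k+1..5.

Adjacent pairs: T₁T₂ = 18·10·8 = 1440; T₂T₃ = 10·8·25 = 2000; T₃T₄ = 8·25·22 = 4400; T₄T₅ = 25·22·20 = 11000.
Length 3: T₁..T₃: k=1: 0+2000+18·10·25=6500; k=2: 1440+0+18·8·25=5040 → min 5040 | T₂..T₄: k=2: 0+4400+10·8·22=6160; k=3: 2000+0+10·25·22=7500 → min 6160 | T₃..T₅: k=3: 0+11000+8·25·20=15000; k=4: 4400+0+8·22·20=7920 → min 7920.
Length 4: T₁..T₄: k=1: 0+6160+18·10·22=10120; k=2: 1440+4400+18·8·22=9008; k=3: 5040+0+18·25·22=14940 → min 9008 | T₂..T₅: k=2: 0+7920+10·8·20=9520; k=3: 2000+11000+10·25·20=18000; k=4: 6160+0+10·22·20=10560 → min 9520.
Top-level splits: k=1: (T₁..T₁)·(T₂..T₅) → 0+9520+18·10·20 = 13120; k=2: (T₁..T₂)·(T₃..T₅) → 1440+7920+18·8·20 = 12240; k=3: (T₁..T₃)·(T₄..T₅) → 5040+11000+18·25·20 = 25040; k=4: (T₁..T₄)·(T₅..T₅) → 9008+0+18·22·20 = 16928.
Best split is after T₂, i.e. k = 2.

2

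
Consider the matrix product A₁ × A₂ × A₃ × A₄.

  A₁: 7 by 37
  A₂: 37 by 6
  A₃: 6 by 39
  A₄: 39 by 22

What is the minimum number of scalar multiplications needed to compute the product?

Adjacent pairs: A₁A₂ = 7·37·6 = 1554; A₂A₃ = 37·6·39 = 8658; A₃A₄ = 6·39·22 = 5148.
Length 3: A₁..A₃: k=1: 0+8658+7·37·39=18759; k=2: 1554+0+7·6·39=3192 → min 3192 | A₂..A₄: k=2: 0+5148+37·6·22=10032; k=3: 8658+0+37·39·22=40404 → min 10032.
Length 4: A₁..A₄: k=1: 0+10032+7·37·22=15730; k=2: 1554+5148+7·6·22=7626; k=3: 3192+0+7·39·22=9198 → min 7626.
Optimal order: ((A₁ × A₂) × (A₃ × A₄)) with cost 7626.

7626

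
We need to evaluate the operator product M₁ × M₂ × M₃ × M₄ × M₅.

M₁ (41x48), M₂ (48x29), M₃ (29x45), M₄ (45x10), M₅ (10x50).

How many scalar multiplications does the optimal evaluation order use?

67150

Adjacent pairs: M₁M₂ = 41·48·29 = 57072; M₂M₃ = 48·29·45 = 62640; M₃M₄ = 29·45·10 = 13050; M₄M₅ = 45·10·50 = 22500.
Length 3: M₁..M₃: k=1: 0+62640+41·48·45=151200; k=2: 57072+0+41·29·45=110577 → min 110577 | M₂..M₄: k=2: 0+13050+48·29·10=26970; k=3: 62640+0+48·45·10=84240 → min 26970 | M₃..M₅: k=3: 0+22500+29·45·50=87750; k=4: 13050+0+29·10·50=27550 → min 27550.
Length 4: M₁..M₄: k=1: 0+26970+41·48·10=46650; k=2: 57072+13050+41·29·10=82012; k=3: 110577+0+41·45·10=129027 → min 46650 | M₂..M₅: k=2: 0+27550+48·29·50=97150; k=3: 62640+22500+48·45·50=193140; k=4: 26970+0+48·10·50=50970 → min 50970.
Length 5: M₁..M₅: k=1: 0+50970+41·48·50=149370; k=2: 57072+27550+41·29·50=144072; k=3: 110577+22500+41·45·50=225327; k=4: 46650+0+41·10·50=67150 → min 67150.
Optimal order: ((M₁ × (M₂ × (M₃ × M₄))) × M₅) with cost 67150.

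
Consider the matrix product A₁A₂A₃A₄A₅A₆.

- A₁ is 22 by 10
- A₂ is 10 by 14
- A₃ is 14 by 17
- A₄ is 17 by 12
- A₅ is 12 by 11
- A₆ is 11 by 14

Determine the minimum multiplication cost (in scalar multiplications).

Adjacent pairs: A₁A₂ = 22·10·14 = 3080; A₂A₃ = 10·14·17 = 2380; A₃A₄ = 14·17·12 = 2856; A₄A₅ = 17·12·11 = 2244; A₅A₆ = 12·11·14 = 1848.
Length 3: A₁..A₃: k=1: 0+2380+22·10·17=6120; k=2: 3080+0+22·14·17=8316 → min 6120 | A₂..A₄: k=2: 0+2856+10·14·12=4536; k=3: 2380+0+10·17·12=4420 → min 4420 | A₃..A₅: k=3: 0+2244+14·17·11=4862; k=4: 2856+0+14·12·11=4704 → min 4704 | A₄..A₆: k=4: 0+1848+17·12·14=4704; k=5: 2244+0+17·11·14=4862 → min 4704.
Length 4: A₁..A₄: k=1: 0+4420+22·10·12=7060; k=2: 3080+2856+22·14·12=9632; k=3: 6120+0+22·17·12=10608 → min 7060 | A₂..A₅: k=2: 0+4704+10·14·11=6244; k=3: 2380+2244+10·17·11=6494; k=4: 4420+0+10·12·11=5740 → min 5740 | A₃..A₆: k=3: 0+4704+14·17·14=8036; k=4: 2856+1848+14·12·14=7056; k=5: 4704+0+14·11·14=6860 → min 6860.
Length 5: A₁..A₅: k=1: 0+5740+22·10·11=8160; k=2: 3080+4704+22·14·11=11172; k=3: 6120+2244+22·17·11=12478; k=4: 7060+0+22·12·11=9964 → min 8160 | A₂..A₆: k=2: 0+6860+10·14·14=8820; k=3: 2380+4704+10·17·14=9464; k=4: 4420+1848+10·12·14=7948; k=5: 5740+0+10·11·14=7280 → min 7280.
Length 6: A₁..A₆: k=1: 0+7280+22·10·14=10360; k=2: 3080+6860+22·14·14=14252; k=3: 6120+4704+22·17·14=16060; k=4: 7060+1848+22·12·14=12604; k=5: 8160+0+22·11·14=11548 → min 10360.
Optimal order: (A₁((((A₂A₃)A₄)A₅)A₆)) with cost 10360.

10360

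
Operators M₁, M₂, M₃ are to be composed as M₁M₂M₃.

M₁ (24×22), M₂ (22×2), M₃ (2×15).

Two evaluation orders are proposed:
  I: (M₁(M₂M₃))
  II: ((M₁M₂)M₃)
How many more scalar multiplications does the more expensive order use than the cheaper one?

Order I = (M₁(M₂M₃)): (M₂M₃): 22×2 by 2×15 → 22×15, cost 22·2·15 = 660; (M₁(M₂M₃)): 24×22 by 22×15 → 24×15, cost 24·22·15 = 7920; cumulative 8580. Total 8580.
Order II = ((M₁M₂)M₃): (M₁M₂): 24×22 by 22×2 → 24×2, cost 24·22·2 = 1056; ((M₁M₂)M₃): 24×2 by 2×15 → 24×15, cost 24·2·15 = 720; cumulative 1776. Total 1776.
Difference: |8580 − 1776| = 6804.

6804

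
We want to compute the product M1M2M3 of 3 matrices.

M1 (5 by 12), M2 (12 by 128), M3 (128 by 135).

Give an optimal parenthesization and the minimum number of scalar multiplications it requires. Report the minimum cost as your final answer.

(M1(M2M3)): cost 215460.
((M1M2)M3): cost 94080.
Optimal: ((M1M2)M3) with cost 94080.

94080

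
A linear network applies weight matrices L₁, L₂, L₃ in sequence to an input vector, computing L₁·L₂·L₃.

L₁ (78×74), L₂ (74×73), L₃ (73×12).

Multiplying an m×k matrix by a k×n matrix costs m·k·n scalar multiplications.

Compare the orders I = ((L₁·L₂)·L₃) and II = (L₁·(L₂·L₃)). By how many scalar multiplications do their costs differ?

355596

Order I = ((L₁·L₂)·L₃): (L₁·L₂): 78×74 by 74×73 → 78×73, cost 78·74·73 = 421356; ((L₁·L₂)·L₃): 78×73 by 73×12 → 78×12, cost 78·73·12 = 68328; cumulative 489684. Total 489684.
Order II = (L₁·(L₂·L₃)): (L₂·L₃): 74×73 by 73×12 → 74×12, cost 74·73·12 = 64824; (L₁·(L₂·L₃)): 78×74 by 74×12 → 78×12, cost 78·74·12 = 69264; cumulative 134088. Total 134088.
Difference: |489684 − 134088| = 355596.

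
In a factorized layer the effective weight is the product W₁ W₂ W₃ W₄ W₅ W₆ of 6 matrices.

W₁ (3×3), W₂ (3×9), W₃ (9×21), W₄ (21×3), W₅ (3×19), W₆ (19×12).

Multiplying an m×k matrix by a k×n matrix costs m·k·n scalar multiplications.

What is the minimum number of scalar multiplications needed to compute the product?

1467

Adjacent pairs: W₁W₂ = 3·3·9 = 81; W₂W₃ = 3·9·21 = 567; W₃W₄ = 9·21·3 = 567; W₄W₅ = 21·3·19 = 1197; W₅W₆ = 3·19·12 = 684.
Length 3: W₁..W₃: k=1: 0+567+3·3·21=756; k=2: 81+0+3·9·21=648 → min 648 | W₂..W₄: k=2: 0+567+3·9·3=648; k=3: 567+0+3·21·3=756 → min 648 | W₃..W₅: k=3: 0+1197+9·21·19=4788; k=4: 567+0+9·3·19=1080 → min 1080 | W₄..W₆: k=4: 0+684+21·3·12=1440; k=5: 1197+0+21·19·12=5985 → min 1440.
Length 4: W₁..W₄: k=1: 0+648+3·3·3=675; k=2: 81+567+3·9·3=729; k=3: 648+0+3·21·3=837 → min 675 | W₂..W₅: k=2: 0+1080+3·9·19=1593; k=3: 567+1197+3·21·19=2961; k=4: 648+0+3·3·19=819 → min 819 | W₃..W₆: k=3: 0+1440+9·21·12=3708; k=4: 567+684+9·3·12=1575; k=5: 1080+0+9·19·12=3132 → min 1575.
Length 5: W₁..W₅: k=1: 0+819+3·3·19=990; k=2: 81+1080+3·9·19=1674; k=3: 648+1197+3·21·19=3042; k=4: 675+0+3·3·19=846 → min 846 | W₂..W₆: k=2: 0+1575+3·9·12=1899; k=3: 567+1440+3·21·12=2763; k=4: 648+684+3·3·12=1440; k=5: 819+0+3·19·12=1503 → min 1440.
Length 6: W₁..W₆: k=1: 0+1440+3·3·12=1548; k=2: 81+1575+3·9·12=1980; k=3: 648+1440+3·21·12=2844; k=4: 675+684+3·3·12=1467; k=5: 846+0+3·19·12=1530 → min 1467.
Optimal order: ((W₁ (W₂ (W₃ W₄))) (W₅ W₆)) with cost 1467.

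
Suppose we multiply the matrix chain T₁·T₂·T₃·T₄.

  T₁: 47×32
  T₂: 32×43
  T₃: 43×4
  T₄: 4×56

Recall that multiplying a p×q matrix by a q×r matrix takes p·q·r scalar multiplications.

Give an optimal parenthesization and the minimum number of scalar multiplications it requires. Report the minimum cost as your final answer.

22048

Adjacent pairs: T₁T₂ = 47·32·43 = 64672; T₂T₃ = 32·43·4 = 5504; T₃T₄ = 43·4·56 = 9632.
Length 3: T₁..T₃: k=1: 0+5504+47·32·4=11520; k=2: 64672+0+47·43·4=72756 → min 11520 | T₂..T₄: k=2: 0+9632+32·43·56=86688; k=3: 5504+0+32·4·56=12672 → min 12672.
Length 4: T₁..T₄: k=1: 0+12672+47·32·56=96896; k=2: 64672+9632+47·43·56=187480; k=3: 11520+0+47·4·56=22048 → min 22048.
Optimal parenthesization: ((T₁·(T₂·T₃))·T₄) with cost 22048.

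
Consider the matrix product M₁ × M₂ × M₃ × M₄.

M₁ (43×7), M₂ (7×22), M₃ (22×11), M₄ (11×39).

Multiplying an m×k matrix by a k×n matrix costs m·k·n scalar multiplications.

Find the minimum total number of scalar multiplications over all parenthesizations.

Adjacent pairs: M₁M₂ = 43·7·22 = 6622; M₂M₃ = 7·22·11 = 1694; M₃M₄ = 22·11·39 = 9438.
Length 3: M₁..M₃: k=1: 0+1694+43·7·11=5005; k=2: 6622+0+43·22·11=17028 → min 5005 | M₂..M₄: k=2: 0+9438+7·22·39=15444; k=3: 1694+0+7·11·39=4697 → min 4697.
Length 4: M₁..M₄: k=1: 0+4697+43·7·39=16436; k=2: 6622+9438+43·22·39=52954; k=3: 5005+0+43·11·39=23452 → min 16436.
Optimal order: (M₁ × ((M₂ × M₃) × M₄)) with cost 16436.

16436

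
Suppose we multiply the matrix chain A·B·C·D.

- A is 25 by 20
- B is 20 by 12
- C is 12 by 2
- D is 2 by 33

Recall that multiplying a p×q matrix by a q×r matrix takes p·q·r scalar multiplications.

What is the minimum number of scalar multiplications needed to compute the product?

3130

Adjacent pairs: AB = 25·20·12 = 6000; BC = 20·12·2 = 480; CD = 12·2·33 = 792.
Length 3: A..C: k=1: 0+480+25·20·2=1480; k=2: 6000+0+25·12·2=6600 → min 1480 | B..D: k=2: 0+792+20·12·33=8712; k=3: 480+0+20·2·33=1800 → min 1800.
Length 4: A..D: k=1: 0+1800+25·20·33=18300; k=2: 6000+792+25·12·33=16692; k=3: 1480+0+25·2·33=3130 → min 3130.
Optimal order: ((A·(B·C))·D) with cost 3130.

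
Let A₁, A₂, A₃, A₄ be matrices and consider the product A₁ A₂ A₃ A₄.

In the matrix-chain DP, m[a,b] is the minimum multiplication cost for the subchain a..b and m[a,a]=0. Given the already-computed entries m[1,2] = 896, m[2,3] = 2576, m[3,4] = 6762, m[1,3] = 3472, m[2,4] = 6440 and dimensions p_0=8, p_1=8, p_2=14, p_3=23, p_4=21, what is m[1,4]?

m[1,4] = min over k∈[1,3] of m[1,k]+m[k+1,4]+p_{0}·p_k·p_{4}.
k=1: 0 + 6440 + 8·8·21 = 7784; k=2: 896 + 6762 + 8·14·21 = 10010; k=3: 3472 + 0 + 8·23·21 = 7336.
Minimum: 7336 at k=3.

7336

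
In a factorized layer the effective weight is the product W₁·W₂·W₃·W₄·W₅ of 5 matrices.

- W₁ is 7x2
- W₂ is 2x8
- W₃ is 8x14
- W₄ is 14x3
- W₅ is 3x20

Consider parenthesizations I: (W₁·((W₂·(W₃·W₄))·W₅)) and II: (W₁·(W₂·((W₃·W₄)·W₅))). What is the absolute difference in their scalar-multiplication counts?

632

Order I = (W₁·((W₂·(W₃·W₄))·W₅)): (W₃·W₄): 8×14 by 14×3 → 8×3, cost 8·14·3 = 336; (W₂·(W₃·W₄)): 2×8 by 8×3 → 2×3, cost 2·8·3 = 48; cumulative 384; ((W₂·(W₃·W₄))·W₅): 2×3 by 3×20 → 2×20, cost 2·3·20 = 120; cumulative 504; (W₁·((W₂·(W₃·W₄))·W₅)): 7×2 by 2×20 → 7×20, cost 7·2·20 = 280; cumulative 784. Total 784.
Order II = (W₁·(W₂·((W₃·W₄)·W₅))): (W₃·W₄): 8×14 by 14×3 → 8×3, cost 8·14·3 = 336; ((W₃·W₄)·W₅): 8×3 by 3×20 → 8×20, cost 8·3·20 = 480; cumulative 816; (W₂·((W₃·W₄)·W₅)): 2×8 by 8×20 → 2×20, cost 2·8·20 = 320; cumulative 1136; (W₁·(W₂·((W₃·W₄)·W₅))): 7×2 by 2×20 → 7×20, cost 7·2·20 = 280; cumulative 1416. Total 1416.
Difference: |784 − 1416| = 632.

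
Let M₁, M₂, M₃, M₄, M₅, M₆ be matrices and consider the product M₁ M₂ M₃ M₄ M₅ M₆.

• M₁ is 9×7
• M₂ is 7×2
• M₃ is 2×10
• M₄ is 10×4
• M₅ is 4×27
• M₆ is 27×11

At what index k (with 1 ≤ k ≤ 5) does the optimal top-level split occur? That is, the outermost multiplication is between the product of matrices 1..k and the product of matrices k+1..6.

2

Adjacent pairs: M₁M₂ = 9·7·2 = 126; M₂M₃ = 7·2·10 = 140; M₃M₄ = 2·10·4 = 80; M₄M₅ = 10·4·27 = 1080; M₅M₆ = 4·27·11 = 1188.
Length 3: M₁..M₃: k=1: 0+140+9·7·10=770; k=2: 126+0+9·2·10=306 → min 306 | M₂..M₄: k=2: 0+80+7·2·4=136; k=3: 140+0+7·10·4=420 → min 136 | M₃..M₅: k=3: 0+1080+2·10·27=1620; k=4: 80+0+2·4·27=296 → min 296 | M₄..M₆: k=4: 0+1188+10·4·11=1628; k=5: 1080+0+10·27·11=4050 → min 1628.
Length 4: M₁..M₄: k=1: 0+136+9·7·4=388; k=2: 126+80+9·2·4=278; k=3: 306+0+9·10·4=666 → min 278 | M₂..M₅: k=2: 0+296+7·2·27=674; k=3: 140+1080+7·10·27=3110; k=4: 136+0+7·4·27=892 → min 674 | M₃..M₆: k=3: 0+1628+2·10·11=1848; k=4: 80+1188+2·4·11=1356; k=5: 296+0+2·27·11=890 → min 890.
Length 5: M₁..M₅: k=1: 0+674+9·7·27=2375; k=2: 126+296+9·2·27=908; k=3: 306+1080+9·10·27=3816; k=4: 278+0+9·4·27=1250 → min 908 | M₂..M₆: k=2: 0+890+7·2·11=1044; k=3: 140+1628+7·10·11=2538; k=4: 136+1188+7·4·11=1632; k=5: 674+0+7·27·11=2753 → min 1044.
Top-level splits: k=1: (M₁..M₁)·(M₂..M₆) → 0+1044+9·7·11 = 1737; k=2: (M₁..M₂)·(M₃..M₆) → 126+890+9·2·11 = 1214; k=3: (M₁..M₃)·(M₄..M₆) → 306+1628+9·10·11 = 2924; k=4: (M₁..M₄)·(M₅..M₆) → 278+1188+9·4·11 = 1862; k=5: (M₁..M₅)·(M₆..M₆) → 908+0+9·27·11 = 3581.
Best split is after M₂, i.e. k = 2.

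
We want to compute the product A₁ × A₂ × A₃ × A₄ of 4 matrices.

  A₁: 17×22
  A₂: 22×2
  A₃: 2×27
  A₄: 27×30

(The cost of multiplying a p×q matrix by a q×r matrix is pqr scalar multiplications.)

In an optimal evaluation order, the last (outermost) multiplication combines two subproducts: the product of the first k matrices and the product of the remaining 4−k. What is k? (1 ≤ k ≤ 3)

2

Adjacent pairs: A₁A₂ = 17·22·2 = 748; A₂A₃ = 22·2·27 = 1188; A₃A₄ = 2·27·30 = 1620.
Length 3: A₁..A₃: k=1: 0+1188+17·22·27=11286; k=2: 748+0+17·2·27=1666 → min 1666 | A₂..A₄: k=2: 0+1620+22·2·30=2940; k=3: 1188+0+22·27·30=19008 → min 2940.
Top-level splits: k=1: (A₁..A₁)·(A₂..A₄) → 0+2940+17·22·30 = 14160; k=2: (A₁..A₂)·(A₃..A₄) → 748+1620+17·2·30 = 3388; k=3: (A₁..A₃)·(A₄..A₄) → 1666+0+17·27·30 = 15436.
Best split is after A₂, i.e. k = 2.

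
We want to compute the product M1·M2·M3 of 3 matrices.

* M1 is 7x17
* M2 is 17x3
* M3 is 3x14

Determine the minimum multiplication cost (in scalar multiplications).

Order (M1·(M2·M3)): (M2·M3): 17×3 by 3×14 → 17×14, cost 17·3·14 = 714; (M1·(M2·M3)): 7×17 by 17×14 → 7×14, cost 7·17·14 = 1666; cumulative 2380. Total 2380.
Order ((M1·M2)·M3): (M1·M2): 7×17 by 17×3 → 7×3, cost 7·17·3 = 357; ((M1·M2)·M3): 7×3 by 3×14 → 7×14, cost 7·3·14 = 294; cumulative 651. Total 651.
Minimum: 651.

651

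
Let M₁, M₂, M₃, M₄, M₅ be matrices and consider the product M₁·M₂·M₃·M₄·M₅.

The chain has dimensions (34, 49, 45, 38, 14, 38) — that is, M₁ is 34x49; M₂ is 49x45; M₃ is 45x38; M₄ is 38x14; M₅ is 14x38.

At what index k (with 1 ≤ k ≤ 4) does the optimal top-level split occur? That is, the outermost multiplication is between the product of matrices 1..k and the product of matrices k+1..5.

Adjacent pairs: M₁M₂ = 34·49·45 = 74970; M₂M₃ = 49·45·38 = 83790; M₃M₄ = 45·38·14 = 23940; M₄M₅ = 38·14·38 = 20216.
Length 3: M₁..M₃: k=1: 0+83790+34·49·38=147098; k=2: 74970+0+34·45·38=133110 → min 133110 | M₂..M₄: k=2: 0+23940+49·45·14=54810; k=3: 83790+0+49·38·14=109858 → min 54810 | M₃..M₅: k=3: 0+20216+45·38·38=85196; k=4: 23940+0+45·14·38=47880 → min 47880.
Length 4: M₁..M₄: k=1: 0+54810+34·49·14=78134; k=2: 74970+23940+34·45·14=120330; k=3: 133110+0+34·38·14=151198 → min 78134 | M₂..M₅: k=2: 0+47880+49·45·38=131670; k=3: 83790+20216+49·38·38=174762; k=4: 54810+0+49·14·38=80878 → min 80878.
Top-level splits: k=1: (M₁..M₁)·(M₂..M₅) → 0+80878+34·49·38 = 144186; k=2: (M₁..M₂)·(M₃..M₅) → 74970+47880+34·45·38 = 180990; k=3: (M₁..M₃)·(M₄..M₅) → 133110+20216+34·38·38 = 202422; k=4: (M₁..M₄)·(M₅..M₅) → 78134+0+34·14·38 = 96222.
Best split is after M₄, i.e. k = 4.

4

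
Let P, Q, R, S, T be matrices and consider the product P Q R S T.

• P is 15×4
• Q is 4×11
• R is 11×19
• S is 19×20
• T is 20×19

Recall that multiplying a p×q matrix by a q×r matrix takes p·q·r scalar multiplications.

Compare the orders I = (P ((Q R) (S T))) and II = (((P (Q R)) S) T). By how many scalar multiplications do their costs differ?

2736

Order I = (P ((Q R) (S T))): (Q R): 4×11 by 11×19 → 4×19, cost 4·11·19 = 836; (S T): 19×20 by 20×19 → 19×19, cost 19·20·19 = 7220; ((Q R) (S T)): 4×19 by 19×19 → 4×19, cost 4·19·19 = 1444; cumulative 9500; (P ((Q R) (S T))): 15×4 by 4×19 → 15×19, cost 15·4·19 = 1140; cumulative 10640. Total 10640.
Order II = (((P (Q R)) S) T): (Q R): 4×11 by 11×19 → 4×19, cost 4·11·19 = 836; (P (Q R)): 15×4 by 4×19 → 15×19, cost 15·4·19 = 1140; cumulative 1976; ((P (Q R)) S): 15×19 by 19×20 → 15×20, cost 15·19·20 = 5700; cumulative 7676; (((P (Q R)) S) T): 15×20 by 20×19 → 15×19, cost 15·20·19 = 5700; cumulative 13376. Total 13376.
Difference: |10640 − 13376| = 2736.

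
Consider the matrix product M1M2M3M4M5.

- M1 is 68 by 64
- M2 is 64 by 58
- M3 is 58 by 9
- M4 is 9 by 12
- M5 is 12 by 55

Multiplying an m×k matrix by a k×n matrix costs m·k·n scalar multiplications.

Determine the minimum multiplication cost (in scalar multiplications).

Adjacent pairs: M1M2 = 68·64·58 = 252416; M2M3 = 64·58·9 = 33408; M3M4 = 58·9·12 = 6264; M4M5 = 9·12·55 = 5940.
Length 3: M1..M3: k=1: 0+33408+68·64·9=72576; k=2: 252416+0+68·58·9=287912 → min 72576 | M2..M4: k=2: 0+6264+64·58·12=50808; k=3: 33408+0+64·9·12=40320 → min 40320 | M3..M5: k=3: 0+5940+58·9·55=34650; k=4: 6264+0+58·12·55=44544 → min 34650.
Length 4: M1..M4: k=1: 0+40320+68·64·12=92544; k=2: 252416+6264+68·58·12=306008; k=3: 72576+0+68·9·12=79920 → min 79920 | M2..M5: k=2: 0+34650+64·58·55=238810; k=3: 33408+5940+64·9·55=71028; k=4: 40320+0+64·12·55=82560 → min 71028.
Length 5: M1..M5: k=1: 0+71028+68·64·55=310388; k=2: 252416+34650+68·58·55=503986; k=3: 72576+5940+68·9·55=112176; k=4: 79920+0+68·12·55=124800 → min 112176.
Optimal order: ((M1(M2M3))(M4M5)) with cost 112176.

112176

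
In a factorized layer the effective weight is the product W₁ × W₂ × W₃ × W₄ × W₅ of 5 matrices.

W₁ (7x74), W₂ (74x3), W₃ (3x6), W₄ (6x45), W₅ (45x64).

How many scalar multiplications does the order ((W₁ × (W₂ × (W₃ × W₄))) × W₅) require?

54270

(W₃ × W₄): 3×6 by 6×45 → 3×45, cost 3·6·45 = 810
(W₂ × (W₃ × W₄)): 74×3 by 3×45 → 74×45, cost 74·3·45 = 9990; cumulative 10800
(W₁ × (W₂ × (W₃ × W₄))): 7×74 by 74×45 → 7×45, cost 7·74·45 = 23310; cumulative 34110
((W₁ × (W₂ × (W₃ × W₄))) × W₅): 7×45 by 45×64 → 7×64, cost 7·45·64 = 20160; cumulative 54270
Total: 54270 scalar multiplications.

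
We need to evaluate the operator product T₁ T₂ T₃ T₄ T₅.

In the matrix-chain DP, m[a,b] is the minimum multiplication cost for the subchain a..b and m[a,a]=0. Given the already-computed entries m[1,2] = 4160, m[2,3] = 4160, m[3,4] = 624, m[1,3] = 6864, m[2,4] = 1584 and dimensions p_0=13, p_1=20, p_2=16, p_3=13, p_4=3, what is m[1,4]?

m[1,4] = min over k∈[1,3] of m[1,k]+m[k+1,4]+p_{0}·p_k·p_{4}.
k=1: 0 + 1584 + 13·20·3 = 2364; k=2: 4160 + 624 + 13·16·3 = 5408; k=3: 6864 + 0 + 13·13·3 = 7371.
Minimum: 2364 at k=1.

2364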